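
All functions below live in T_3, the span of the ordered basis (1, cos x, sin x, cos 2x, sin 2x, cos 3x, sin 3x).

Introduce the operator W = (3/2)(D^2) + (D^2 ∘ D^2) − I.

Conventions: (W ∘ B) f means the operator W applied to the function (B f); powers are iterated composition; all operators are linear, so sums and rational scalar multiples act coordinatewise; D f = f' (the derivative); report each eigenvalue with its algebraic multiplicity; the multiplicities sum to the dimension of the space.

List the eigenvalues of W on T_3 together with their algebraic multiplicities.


λ = -3/2 (multiplicity 2), λ = -1 (multiplicity 1), λ = 9 (multiplicity 2), λ = 133/2 (multiplicity 2)

image of 1: -1
image of cos x: -(3/2)cos x
image of sin x: -(3/2)sin x
image of cos 2x: 9cos 2x
image of sin 2x: 9sin 2x
image of cos 3x: (133/2)cos 3x
image of sin 3x: (133/2)sin 3x
the matrix is diagonal; its diagonal is (-1, -3/2, -3/2, 9, 9, 133/2, 133/2)
for a triangular matrix the eigenvalues are the diagonal entries, with algebraic multiplicity their repetition count


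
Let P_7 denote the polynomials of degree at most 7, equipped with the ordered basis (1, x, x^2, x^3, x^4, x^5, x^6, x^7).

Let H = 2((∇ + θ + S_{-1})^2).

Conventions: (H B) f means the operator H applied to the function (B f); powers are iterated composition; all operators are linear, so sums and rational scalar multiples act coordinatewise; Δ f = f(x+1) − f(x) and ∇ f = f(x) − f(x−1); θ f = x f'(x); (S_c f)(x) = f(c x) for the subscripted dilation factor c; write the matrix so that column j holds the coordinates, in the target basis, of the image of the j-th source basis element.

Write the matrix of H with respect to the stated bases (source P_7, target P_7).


the matrix is [[2, 2, -4, -6, 16, -50, 108, -238]; [0, 0, 12, 0, -8, 100, -276, 784]; [0, 0, 18, 30, -72, 20, 120, -882]; [0, 0, 0, 8, 56, -80, 120, 420]; [0, 0, 0, 0, 50, 90, -300, 350]; [0, 0, 0, 0, 0, 32, 132, -336]; [0, 0, 0, 0, 0, 0, 98, 182]; [0, 0, 0, 0, 0, 0, 0, 72]] (rows listed top to bottom)

image of 1: 2
image of x: 2
image of x^2: 18x^2 + 12x - 4
image of x^3: 8x^3 + 30x^2 - 6
image of x^4: 50x^4 + 56x^3 - 72x^2 - 8x + 16
image of x^5: 32x^5 + 90x^4 - 80x^3 + 20x^2 + 100x - 50
image of x^6: 98x^6 + 132x^5 - 300x^4 + 120x^3 + 120x^2 - 276x + 108
image of x^7: 72x^7 + 182x^6 - 336x^5 + 350x^4 + 420x^3 - 882x^2 + 784x - 238
each image's coordinates form column j of the matrix


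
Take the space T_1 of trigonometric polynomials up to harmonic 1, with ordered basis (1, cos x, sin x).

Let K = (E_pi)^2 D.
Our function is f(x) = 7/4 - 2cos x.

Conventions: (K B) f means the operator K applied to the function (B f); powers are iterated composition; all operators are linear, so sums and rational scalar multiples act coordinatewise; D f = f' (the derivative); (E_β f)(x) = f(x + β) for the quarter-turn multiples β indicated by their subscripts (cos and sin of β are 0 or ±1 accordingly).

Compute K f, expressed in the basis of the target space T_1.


D f = 2sin x
E_pi D f = -2sin x
E_pi E_pi D f = 2sin x

g(x) = 2sin x


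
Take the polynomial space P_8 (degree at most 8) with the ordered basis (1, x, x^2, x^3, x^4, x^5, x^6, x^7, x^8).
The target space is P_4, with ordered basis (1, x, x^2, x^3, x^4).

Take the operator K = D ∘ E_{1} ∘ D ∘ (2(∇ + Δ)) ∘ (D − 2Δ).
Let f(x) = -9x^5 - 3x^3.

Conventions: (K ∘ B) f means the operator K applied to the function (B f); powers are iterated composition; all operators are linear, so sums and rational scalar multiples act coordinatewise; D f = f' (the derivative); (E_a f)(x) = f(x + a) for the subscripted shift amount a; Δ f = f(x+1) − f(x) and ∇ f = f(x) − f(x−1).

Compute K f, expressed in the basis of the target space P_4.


D f = -45x^4 - 9x^2
Δ f = -45x^4 - 90x^3 - 99x^2 - 54x - 12
(-2Δ) f = 90x^4 + 180x^3 + 198x^2 + 108x + 24
(D − 2Δ) f = 45x^4 + 180x^3 + 189x^2 + 108x + 24
∇ (D − 2Δ) f = 180x^3 + 270x^2 + 18x + 54
Δ (D − 2Δ) f = 180x^3 + 810x^2 + 1098x + 522
(∇ + Δ) (D − 2Δ) f = 360x^3 + 1080x^2 + 1116x + 576
(2(∇ + Δ)) (D − 2Δ) f = 720x^3 + 2160x^2 + 2232x + 1152
D (2(∇ + Δ)) (D − 2Δ) f = 2160x^2 + 4320x + 2232
E_{1} D (2(∇ + Δ)) (D − 2Δ) f = 2160x^2 + 8640x + 8712
D E_{1} D (2(∇ + Δ)) (D − 2Δ) f = 4320x + 8640

the result is g(x) = 4320x + 8640


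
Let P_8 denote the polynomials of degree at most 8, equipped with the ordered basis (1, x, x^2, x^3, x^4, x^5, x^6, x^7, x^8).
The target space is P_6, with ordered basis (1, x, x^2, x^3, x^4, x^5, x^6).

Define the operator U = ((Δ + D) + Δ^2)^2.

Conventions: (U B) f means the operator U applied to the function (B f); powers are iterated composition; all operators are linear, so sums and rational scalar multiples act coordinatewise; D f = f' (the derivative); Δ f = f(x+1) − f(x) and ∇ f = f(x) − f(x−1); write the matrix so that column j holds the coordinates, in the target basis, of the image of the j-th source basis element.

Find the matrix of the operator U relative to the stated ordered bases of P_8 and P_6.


image of 1: 0
image of x: 0
image of x^2: 8
image of x^3: 24x + 36
image of x^4: 48x^2 + 144x + 166
image of x^5: 80x^3 + 360x^2 + 830x + 720
image of x^6: 120x^4 + 720x^3 + 2490x^2 + 4320x + 3074
image of x^7: 168x^5 + 1260x^4 + 5810x^3 + 15120x^2 + 21518x + 13020
image of x^8: 224x^6 + 2016x^5 + 11620x^4 + 40320x^3 + 86072x^2 + 104160x + 54702
each image's coordinates form column j of the matrix

the matrix is [[0, 0, 8, 36, 166, 720, 3074, 13020, 54702]; [0, 0, 0, 24, 144, 830, 4320, 21518, 104160]; [0, 0, 0, 0, 48, 360, 2490, 15120, 86072]; [0, 0, 0, 0, 0, 80, 720, 5810, 40320]; [0, 0, 0, 0, 0, 0, 120, 1260, 11620]; [0, 0, 0, 0, 0, 0, 0, 168, 2016]; [0, 0, 0, 0, 0, 0, 0, 0, 224]] (rows listed top to bottom)


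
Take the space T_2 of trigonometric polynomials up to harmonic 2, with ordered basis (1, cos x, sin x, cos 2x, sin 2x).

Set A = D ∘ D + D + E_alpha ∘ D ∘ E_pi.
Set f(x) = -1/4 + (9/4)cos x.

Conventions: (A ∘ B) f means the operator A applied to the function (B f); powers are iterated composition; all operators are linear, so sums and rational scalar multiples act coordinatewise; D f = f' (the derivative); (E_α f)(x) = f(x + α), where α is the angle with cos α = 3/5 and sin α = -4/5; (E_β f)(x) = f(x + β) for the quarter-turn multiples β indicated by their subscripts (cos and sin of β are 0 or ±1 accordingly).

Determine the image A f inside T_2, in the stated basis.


D f = -(9/4)sin x
D D f = -(9/4)cos x
D f = -(9/4)sin x
E_pi f = -1/4 - (9/4)cos x
D E_pi f = (9/4)sin x
E_alpha D E_pi f = -(9/5)cos x + (27/20)sin x
(D ∘ D + D + E_alpha ∘ D ∘ E_pi) f = -(81/20)cos x - (9/10)sin x

g(x) = -(81/20)cos x - (9/10)sin x


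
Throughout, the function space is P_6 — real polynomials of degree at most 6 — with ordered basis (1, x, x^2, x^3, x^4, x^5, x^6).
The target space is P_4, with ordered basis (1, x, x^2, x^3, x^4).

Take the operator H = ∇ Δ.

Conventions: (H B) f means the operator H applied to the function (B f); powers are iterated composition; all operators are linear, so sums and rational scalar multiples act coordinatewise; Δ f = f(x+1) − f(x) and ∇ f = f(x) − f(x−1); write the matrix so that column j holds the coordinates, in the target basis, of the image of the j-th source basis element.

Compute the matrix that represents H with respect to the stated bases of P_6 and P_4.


image of 1: 0
image of x: 0
image of x^2: 2
image of x^3: 6x
image of x^4: 12x^2 + 2
image of x^5: 20x^3 + 10x
image of x^6: 30x^4 + 30x^2 + 2
each image's coordinates form column j of the matrix

the matrix is [[0, 0, 2, 0, 2, 0, 2]; [0, 0, 0, 6, 0, 10, 0]; [0, 0, 0, 0, 12, 0, 30]; [0, 0, 0, 0, 0, 20, 0]; [0, 0, 0, 0, 0, 0, 30]] (rows listed top to bottom)


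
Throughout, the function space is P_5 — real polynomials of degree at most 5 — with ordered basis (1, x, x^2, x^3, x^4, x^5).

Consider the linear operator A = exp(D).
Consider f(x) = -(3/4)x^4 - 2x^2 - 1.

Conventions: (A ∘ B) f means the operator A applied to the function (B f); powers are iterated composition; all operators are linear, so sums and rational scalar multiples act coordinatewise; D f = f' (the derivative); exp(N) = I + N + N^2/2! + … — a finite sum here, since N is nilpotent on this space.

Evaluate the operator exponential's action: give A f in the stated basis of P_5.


g(x) = -(3/4)x^4 - 3x^3 - (13/2)x^2 - 7x - 15/4

order-1 term: -3x^3 - 4x
order-2 term: -(9/2)x^2 - 2
order-3 term: -3x
order-4 term: -3/4
the series for exp(D) f terminates at order 4
exp(D) f = -(3/4)x^4 - 3x^3 - (13/2)x^2 - 7x - 15/4


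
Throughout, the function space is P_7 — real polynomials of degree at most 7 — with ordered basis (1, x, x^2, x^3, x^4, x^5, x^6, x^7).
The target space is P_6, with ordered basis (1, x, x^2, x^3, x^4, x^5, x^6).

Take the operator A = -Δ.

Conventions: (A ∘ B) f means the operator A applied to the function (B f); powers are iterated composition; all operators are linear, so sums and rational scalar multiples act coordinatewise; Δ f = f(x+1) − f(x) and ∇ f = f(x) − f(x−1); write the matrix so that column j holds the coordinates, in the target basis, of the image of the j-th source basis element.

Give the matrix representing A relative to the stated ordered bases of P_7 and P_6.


the matrix is [[0, -1, -1, -1, -1, -1, -1, -1]; [0, 0, -2, -3, -4, -5, -6, -7]; [0, 0, 0, -3, -6, -10, -15, -21]; [0, 0, 0, 0, -4, -10, -20, -35]; [0, 0, 0, 0, 0, -5, -15, -35]; [0, 0, 0, 0, 0, 0, -6, -21]; [0, 0, 0, 0, 0, 0, 0, -7]] (rows listed top to bottom)

image of 1: 0
image of x: -1
image of x^2: -2x - 1
image of x^3: -3x^2 - 3x - 1
image of x^4: -4x^3 - 6x^2 - 4x - 1
image of x^5: -5x^4 - 10x^3 - 10x^2 - 5x - 1
image of x^6: -6x^5 - 15x^4 - 20x^3 - 15x^2 - 6x - 1
image of x^7: -7x^6 - 21x^5 - 35x^4 - 35x^3 - 21x^2 - 7x - 1
each image's coordinates form column j of the matrix


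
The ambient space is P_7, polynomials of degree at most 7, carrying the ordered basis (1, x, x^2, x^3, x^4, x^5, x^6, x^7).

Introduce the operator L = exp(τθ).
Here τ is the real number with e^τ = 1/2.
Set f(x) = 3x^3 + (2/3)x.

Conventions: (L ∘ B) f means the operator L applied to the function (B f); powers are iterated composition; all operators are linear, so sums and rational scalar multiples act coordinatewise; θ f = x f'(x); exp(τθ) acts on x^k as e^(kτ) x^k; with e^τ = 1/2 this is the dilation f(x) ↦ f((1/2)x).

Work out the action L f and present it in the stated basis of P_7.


g(x) = (3/8)x^3 + (1/3)x

exp(τθ) x^k = e^(kτ) x^k; with e^τ = 1/2 this sends x^k to (1/2)^k x^k
x ↦ 1/2 x
x^3 ↦ 1/8 x^3
applying this coordinatewise to f: exp(τθ) f = (3/8)x^3 + (1/3)x


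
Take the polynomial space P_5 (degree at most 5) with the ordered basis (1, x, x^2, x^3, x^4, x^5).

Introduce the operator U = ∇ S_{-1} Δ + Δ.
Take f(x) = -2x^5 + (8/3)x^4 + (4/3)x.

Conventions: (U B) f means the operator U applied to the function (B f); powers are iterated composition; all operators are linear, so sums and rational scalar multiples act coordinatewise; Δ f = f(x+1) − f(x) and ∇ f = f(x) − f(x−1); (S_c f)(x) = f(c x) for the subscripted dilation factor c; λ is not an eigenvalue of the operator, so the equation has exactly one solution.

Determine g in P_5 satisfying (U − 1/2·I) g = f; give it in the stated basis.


write g with unknown coordinates in the stated basis and equate coefficients in (U − 1/2·I) g = f
solving from the highest basis element down gives g = 4x^5 + (104/3)x^4 + (1552/3)x^3 + 2288x^2 + (63008/3)x + 93368/3
check: U g = 20x^4 + (776/3)x^3 + 1144x^2 + (31508/3)x + 46684/3
so U g − 1/2·g = -2x^5 + (8/3)x^4 + (4/3)x = f ✓

the image equals g(x) = 4x^5 + (104/3)x^4 + (1552/3)x^3 + 2288x^2 + (63008/3)x + 93368/3


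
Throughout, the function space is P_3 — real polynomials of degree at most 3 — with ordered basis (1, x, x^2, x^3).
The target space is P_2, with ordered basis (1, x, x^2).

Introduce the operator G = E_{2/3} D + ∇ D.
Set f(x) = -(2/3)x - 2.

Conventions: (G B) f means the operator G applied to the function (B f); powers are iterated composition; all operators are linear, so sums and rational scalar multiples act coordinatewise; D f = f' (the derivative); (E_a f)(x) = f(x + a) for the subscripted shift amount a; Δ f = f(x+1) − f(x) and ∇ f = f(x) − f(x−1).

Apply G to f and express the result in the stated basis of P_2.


g(x) = -2/3

D f = -2/3
E_{2/3} D f = -2/3
D f = -2/3
∇ D f = 0
(E_{2/3} D + ∇ D) f = -2/3


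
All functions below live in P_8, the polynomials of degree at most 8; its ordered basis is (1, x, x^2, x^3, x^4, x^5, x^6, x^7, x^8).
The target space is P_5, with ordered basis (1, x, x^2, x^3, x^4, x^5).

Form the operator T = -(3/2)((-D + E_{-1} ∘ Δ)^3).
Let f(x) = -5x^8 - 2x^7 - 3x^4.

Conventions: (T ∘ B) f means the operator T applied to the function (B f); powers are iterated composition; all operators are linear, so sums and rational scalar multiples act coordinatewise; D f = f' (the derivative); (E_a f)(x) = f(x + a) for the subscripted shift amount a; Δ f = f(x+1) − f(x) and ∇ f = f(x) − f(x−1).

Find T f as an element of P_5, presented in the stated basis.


D f = -40x^7 - 14x^6 - 12x^3
(-D) f = 40x^7 + 14x^6 + 12x^3
Δ f = -40x^7 - 154x^6 - 322x^5 - 420x^4 - 362x^3 - 200x^2 - 66x - 10
E_{-1} Δ f = -40x^7 + 126x^6 - 238x^5 + 280x^4 - 222x^3 + 116x^2 - 38x + 6
(-D + E_{-1} ∘ Δ) f = 140x^6 - 238x^5 + 280x^4 - 210x^3 + 116x^2 - 38x + 6
D (-D + E_{-1} ∘ Δ) f = 840x^5 - 1190x^4 + 1120x^3 - 630x^2 + 232x - 38
(-D) (-D + E_{-1} ∘ Δ) f = -840x^5 + 1190x^4 - 1120x^3 + 630x^2 - 232x + 38
Δ (-D + E_{-1} ∘ Δ) f = 840x^5 + 910x^4 + 1540x^3 + 770x^2 + 372x + 50
E_{-1} Δ (-D + E_{-1} ∘ Δ) f = 840x^5 - 3290x^4 + 6300x^3 - 6790x^2 + 4012x - 1022
(-D + E_{-1} ∘ Δ) (-D + E_{-1} ∘ Δ) f = -2100x^4 + 5180x^3 - 6160x^2 + 3780x - 984
D (-D + E_{-1} ∘ Δ) (-D + E_{-1} ∘ Δ) f = -8400x^3 + 15540x^2 - 12320x + 3780
(-D) (-D + E_{-1} ∘ Δ) (-D + E_{-1} ∘ Δ) f = 8400x^3 - 15540x^2 + 12320x - 3780
Δ (-D + E_{-1} ∘ Δ) (-D + E_{-1} ∘ Δ) f = -8400x^3 + 2940x^2 - 5180x + 700
E_{-1} Δ (-D + E_{-1} ∘ Δ) (-D + E_{-1} ∘ Δ) f = -8400x^3 + 28140x^2 - 36260x + 17220
(-D + E_{-1} ∘ Δ) (-D + E_{-1} ∘ Δ) (-D + E_{-1} ∘ Δ) f = 12600x^2 - 23940x + 13440
(-(3/2)((-D + E_{-1} ∘ Δ)^3)) f = -18900x^2 + 35910x - 20160

the result is g(x) = -18900x^2 + 35910x - 20160


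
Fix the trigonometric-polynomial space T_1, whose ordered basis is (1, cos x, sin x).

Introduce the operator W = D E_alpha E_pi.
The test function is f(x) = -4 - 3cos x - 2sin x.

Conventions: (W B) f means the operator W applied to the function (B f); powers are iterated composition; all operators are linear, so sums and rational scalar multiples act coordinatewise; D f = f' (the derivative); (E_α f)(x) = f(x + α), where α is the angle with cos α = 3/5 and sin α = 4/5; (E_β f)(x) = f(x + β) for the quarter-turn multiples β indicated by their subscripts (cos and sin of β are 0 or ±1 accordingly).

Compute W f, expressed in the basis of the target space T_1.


the image equals g(x) = -(6/5)cos x - (17/5)sin x

E_pi f = -4 + 3cos x + 2sin x
E_alpha E_pi f = -4 + (17/5)cos x - (6/5)sin x
D E_alpha E_pi f = -(6/5)cos x - (17/5)sin x


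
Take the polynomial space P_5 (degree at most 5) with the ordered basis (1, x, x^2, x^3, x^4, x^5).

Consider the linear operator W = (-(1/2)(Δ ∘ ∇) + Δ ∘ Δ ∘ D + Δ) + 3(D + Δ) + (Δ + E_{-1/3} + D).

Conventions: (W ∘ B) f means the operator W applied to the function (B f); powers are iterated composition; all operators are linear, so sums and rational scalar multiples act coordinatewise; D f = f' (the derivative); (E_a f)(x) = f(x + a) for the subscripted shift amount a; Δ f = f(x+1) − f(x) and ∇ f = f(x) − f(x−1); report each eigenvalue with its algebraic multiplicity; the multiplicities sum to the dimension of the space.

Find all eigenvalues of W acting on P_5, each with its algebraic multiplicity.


image of 1: 1
image of x: x + 26/3
image of x^2: x^2 + (52/3)x + 37/9
image of x^3: x^3 + 26x^2 + (37/3)x + 296/27
image of x^4: x^4 + (104/3)x^3 + (74/3)x^2 + (1184/27)x + 2269/81
image of x^5: x^5 + (130/3)x^4 + (370/9)x^3 + (2960/27)x^2 + (11345/81)x + 18224/243
the matrix is upper triangular; its diagonal is (1, 1, 1, 1, 1, 1)
for a triangular matrix the eigenvalues are the diagonal entries, with algebraic multiplicity their repetition count

λ = 1 (multiplicity 6)


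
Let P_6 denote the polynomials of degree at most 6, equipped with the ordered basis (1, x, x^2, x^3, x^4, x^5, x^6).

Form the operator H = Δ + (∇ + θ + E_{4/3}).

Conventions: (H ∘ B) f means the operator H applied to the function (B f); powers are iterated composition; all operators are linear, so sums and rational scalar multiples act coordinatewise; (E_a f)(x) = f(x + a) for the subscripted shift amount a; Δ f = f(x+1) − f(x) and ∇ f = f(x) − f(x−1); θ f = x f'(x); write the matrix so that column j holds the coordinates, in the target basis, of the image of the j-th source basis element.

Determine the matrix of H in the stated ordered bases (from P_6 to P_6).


the matrix is [[1, 10/3, 16/9, 118/27, 256/81, 1510/243, 4096/729]; [0, 2, 20/3, 16/3, 472/27, 1280/81, 3020/81]; [0, 0, 3, 10, 32/3, 1180/27, 1280/27]; [0, 0, 0, 4, 40/3, 160/9, 2360/27]; [0, 0, 0, 0, 5, 50/3, 80/3]; [0, 0, 0, 0, 0, 6, 20]; [0, 0, 0, 0, 0, 0, 7]] (rows listed top to bottom)

image of 1: 1
image of x: 2x + 10/3
image of x^2: 3x^2 + (20/3)x + 16/9
image of x^3: 4x^3 + 10x^2 + (16/3)x + 118/27
image of x^4: 5x^4 + (40/3)x^3 + (32/3)x^2 + (472/27)x + 256/81
image of x^5: 6x^5 + (50/3)x^4 + (160/9)x^3 + (1180/27)x^2 + (1280/81)x + 1510/243
image of x^6: 7x^6 + 20x^5 + (80/3)x^4 + (2360/27)x^3 + (1280/27)x^2 + (3020/81)x + 4096/729
each image's coordinates form column j of the matrix


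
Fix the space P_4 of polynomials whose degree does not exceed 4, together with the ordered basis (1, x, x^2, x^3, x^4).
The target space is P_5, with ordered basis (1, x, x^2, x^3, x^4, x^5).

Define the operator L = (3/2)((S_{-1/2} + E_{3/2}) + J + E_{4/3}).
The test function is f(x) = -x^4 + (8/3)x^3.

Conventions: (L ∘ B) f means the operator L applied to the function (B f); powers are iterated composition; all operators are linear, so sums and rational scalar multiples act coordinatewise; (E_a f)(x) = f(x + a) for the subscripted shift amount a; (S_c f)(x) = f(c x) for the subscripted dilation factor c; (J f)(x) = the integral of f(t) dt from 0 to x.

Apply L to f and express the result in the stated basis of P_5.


the result is g(x) = -(3/10)x^5 - (67/32)x^4 - (19/2)x^3 - (9/4)x^2 + (499/36)x + 9199/864

S_{-1/2} f = -(1/16)x^4 - (1/3)x^3
E_{3/2} f = -x^4 - (10/3)x^3 - (3/2)x^2 + (9/2)x + 63/16
(S_{-1/2} + E_{3/2}) f = -(17/16)x^4 - (11/3)x^3 - (3/2)x^2 + (9/2)x + 63/16
J f = -(1/5)x^5 + (2/3)x^4
E_{4/3} f = -x^4 - (8/3)x^3 + (128/27)x + 256/81
((S_{-1/2} + E_{3/2}) + J + E_{4/3}) f = -(1/5)x^5 - (67/48)x^4 - (19/3)x^3 - (3/2)x^2 + (499/54)x + 9199/1296
((3/2)((S_{-1/2} + E_{3/2}) + J + E_{4/3})) f = -(3/10)x^5 - (67/32)x^4 - (19/2)x^3 - (9/4)x^2 + (499/36)x + 9199/864


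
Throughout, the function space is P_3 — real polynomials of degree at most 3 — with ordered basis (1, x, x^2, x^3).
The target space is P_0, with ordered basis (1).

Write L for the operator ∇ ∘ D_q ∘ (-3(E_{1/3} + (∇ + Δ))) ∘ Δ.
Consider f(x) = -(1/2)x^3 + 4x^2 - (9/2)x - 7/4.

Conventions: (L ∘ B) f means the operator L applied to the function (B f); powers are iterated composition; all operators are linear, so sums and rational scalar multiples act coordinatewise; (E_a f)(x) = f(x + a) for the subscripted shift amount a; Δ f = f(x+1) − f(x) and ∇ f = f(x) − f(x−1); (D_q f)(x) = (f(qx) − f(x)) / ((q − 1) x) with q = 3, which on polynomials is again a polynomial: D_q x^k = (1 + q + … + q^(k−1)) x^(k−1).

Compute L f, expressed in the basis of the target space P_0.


the result is g(x) = 18

Δ f = -(3/2)x^2 + (13/2)x - 1
E_{1/3} Δ f = -(3/2)x^2 + (11/2)x + 1
∇ Δ f = -3x + 8
Δ Δ f = -3x + 5
(∇ + Δ) Δ f = -6x + 13
(E_{1/3} + (∇ + Δ)) Δ f = -(3/2)x^2 - (1/2)x + 14
(-3(E_{1/3} + (∇ + Δ))) Δ f = (9/2)x^2 + (3/2)x - 42
D_q (-3(E_{1/3} + (∇ + Δ))) Δ f = 18x + 3/2
∇ D_q (-3(E_{1/3} + (∇ + Δ))) Δ f = 18


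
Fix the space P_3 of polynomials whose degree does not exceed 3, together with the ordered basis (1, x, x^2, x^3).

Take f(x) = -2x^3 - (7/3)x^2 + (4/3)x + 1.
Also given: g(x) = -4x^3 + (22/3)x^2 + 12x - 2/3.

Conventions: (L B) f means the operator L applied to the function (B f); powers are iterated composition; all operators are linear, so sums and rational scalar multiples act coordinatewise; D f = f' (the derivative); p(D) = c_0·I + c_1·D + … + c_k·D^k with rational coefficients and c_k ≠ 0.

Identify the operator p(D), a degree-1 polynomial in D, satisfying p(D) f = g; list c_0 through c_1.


D^0 f = -2x^3 - (7/3)x^2 + (4/3)x + 1
D^1 f = -6x^2 - (14/3)x + 4/3
matching coefficients of g against c_0 f + c_1 Df + … from the top degree down determines the c_i
solution: c_0 = 2, c_1 = -2

p(D) = 2·I − 2·D, i.e. c_0 = 2, c_1 = -2


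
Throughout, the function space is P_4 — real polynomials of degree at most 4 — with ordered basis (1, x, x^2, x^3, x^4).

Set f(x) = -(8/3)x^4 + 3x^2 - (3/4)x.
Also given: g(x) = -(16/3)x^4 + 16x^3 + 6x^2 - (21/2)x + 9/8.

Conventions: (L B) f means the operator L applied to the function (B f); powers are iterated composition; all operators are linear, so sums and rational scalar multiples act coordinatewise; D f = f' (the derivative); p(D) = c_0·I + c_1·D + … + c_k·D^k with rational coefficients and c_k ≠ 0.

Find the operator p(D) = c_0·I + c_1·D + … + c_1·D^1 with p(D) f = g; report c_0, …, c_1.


D^0 f = -(8/3)x^4 + 3x^2 - (3/4)x
D^1 f = -(32/3)x^3 + 6x - 3/4
matching coefficients of g against c_0 f + c_1 Df + … from the top degree down determines the c_i
solution: c_0 = 2, c_1 = -3/2

c_0 = 2, c_1 = -3/2


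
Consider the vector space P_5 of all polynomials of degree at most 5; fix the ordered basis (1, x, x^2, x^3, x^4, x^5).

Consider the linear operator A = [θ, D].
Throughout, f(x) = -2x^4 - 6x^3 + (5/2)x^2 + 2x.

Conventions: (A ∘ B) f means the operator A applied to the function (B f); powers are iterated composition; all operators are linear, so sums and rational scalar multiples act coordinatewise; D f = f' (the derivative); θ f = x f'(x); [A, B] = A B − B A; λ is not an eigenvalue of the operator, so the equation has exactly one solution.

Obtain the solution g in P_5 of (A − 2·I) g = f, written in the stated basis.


g(x) = x^4 + x^3 - (11/4)x^2 + (7/4)x - 7/8

write g with unknown coordinates in the stated basis and equate coefficients in (A − 2·I) g = f
solving from the highest basis element down gives g = x^4 + x^3 - (11/4)x^2 + (7/4)x - 7/8
check: A g = -4x^3 - 3x^2 + (11/2)x - 7/4
so A g − 2·g = -2x^4 - 6x^3 + (5/2)x^2 + 2x = f ✓


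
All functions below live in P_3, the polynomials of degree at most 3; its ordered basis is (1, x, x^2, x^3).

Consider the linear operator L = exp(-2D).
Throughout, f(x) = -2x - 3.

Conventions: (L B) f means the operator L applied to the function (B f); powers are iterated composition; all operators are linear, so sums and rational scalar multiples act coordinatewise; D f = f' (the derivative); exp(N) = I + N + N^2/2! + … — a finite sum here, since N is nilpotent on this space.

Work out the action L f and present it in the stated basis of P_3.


order-1 term: 4
the series for exp(-2D) f terminates at order 1
exp(-2D) f = -2x + 1

g(x) = -2x + 1


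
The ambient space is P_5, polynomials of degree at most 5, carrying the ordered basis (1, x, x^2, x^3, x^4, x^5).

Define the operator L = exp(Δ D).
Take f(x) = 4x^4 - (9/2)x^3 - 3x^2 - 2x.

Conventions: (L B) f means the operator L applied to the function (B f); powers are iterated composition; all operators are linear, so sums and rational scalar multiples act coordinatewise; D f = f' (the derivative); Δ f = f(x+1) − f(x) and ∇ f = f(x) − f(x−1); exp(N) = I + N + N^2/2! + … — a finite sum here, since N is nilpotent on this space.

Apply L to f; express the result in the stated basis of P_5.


order-1 term: 48x^2 + 21x - 7/2
order-2 term: 48
the series for exp(Δ D) f terminates at order 2
exp(Δ D) f = 4x^4 - (9/2)x^3 + 45x^2 + 19x + 89/2

the result is g(x) = 4x^4 - (9/2)x^3 + 45x^2 + 19x + 89/2


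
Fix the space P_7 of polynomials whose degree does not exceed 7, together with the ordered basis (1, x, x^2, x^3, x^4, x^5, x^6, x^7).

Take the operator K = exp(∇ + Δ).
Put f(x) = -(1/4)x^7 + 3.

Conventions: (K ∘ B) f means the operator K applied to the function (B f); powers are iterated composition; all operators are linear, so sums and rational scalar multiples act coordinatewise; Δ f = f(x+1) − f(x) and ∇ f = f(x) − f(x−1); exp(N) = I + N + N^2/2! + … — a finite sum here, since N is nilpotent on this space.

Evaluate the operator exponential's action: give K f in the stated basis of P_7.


the image equals g(x) = -(1/4)x^7 - (7/2)x^6 - 21x^5 - (175/2)x^4 - 280x^3 - (1197/2)x^2 - 784x - 983/2

order-1 term: -(7/2)x^6 - (35/2)x^4 - (21/2)x^2 - 1/2
order-2 term: -21x^5 - 140x^3 - 112x
order-3 term: -70x^4 - 420x^2 - 182
order-4 term: -140x^3 - 560x
order-5 term: -168x^2 - 280
order-6 term: -112x
order-7 term: -32
the series for exp(∇ + Δ) f terminates at order 7
exp(∇ + Δ) f = -(1/4)x^7 - (7/2)x^6 - 21x^5 - (175/2)x^4 - 280x^3 - (1197/2)x^2 - 784x - 983/2


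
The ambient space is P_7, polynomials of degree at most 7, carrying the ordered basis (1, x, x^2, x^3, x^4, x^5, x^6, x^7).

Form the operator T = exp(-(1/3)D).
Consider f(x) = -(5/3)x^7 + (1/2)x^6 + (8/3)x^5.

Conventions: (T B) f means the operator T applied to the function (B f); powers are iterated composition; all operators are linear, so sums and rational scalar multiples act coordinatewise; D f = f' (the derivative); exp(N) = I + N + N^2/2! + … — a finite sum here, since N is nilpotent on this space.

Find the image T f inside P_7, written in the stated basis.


order-1 term: (35/9)x^6 - x^5 - (40/9)x^4
order-2 term: -(35/9)x^5 + (5/6)x^4 + (80/27)x^3
order-3 term: (175/81)x^4 - (10/27)x^3 - (80/81)x^2
order-4 term: -(175/243)x^3 + (5/54)x^2 + (40/243)x
order-5 term: (35/243)x^2 - (1/81)x - 8/729
order-6 term: -(35/2187)x + 1/1458
order-7 term: 5/6561
the series for exp(-(1/3)D) f terminates at order 7
exp(-(1/3)D) f = -(5/3)x^7 + (79/18)x^6 - (20/9)x^5 - (235/162)x^4 + (455/243)x^3 - (365/486)x^2 + (298/2187)x - 125/13122

the result is g(x) = -(5/3)x^7 + (79/18)x^6 - (20/9)x^5 - (235/162)x^4 + (455/243)x^3 - (365/486)x^2 + (298/2187)x - 125/13122


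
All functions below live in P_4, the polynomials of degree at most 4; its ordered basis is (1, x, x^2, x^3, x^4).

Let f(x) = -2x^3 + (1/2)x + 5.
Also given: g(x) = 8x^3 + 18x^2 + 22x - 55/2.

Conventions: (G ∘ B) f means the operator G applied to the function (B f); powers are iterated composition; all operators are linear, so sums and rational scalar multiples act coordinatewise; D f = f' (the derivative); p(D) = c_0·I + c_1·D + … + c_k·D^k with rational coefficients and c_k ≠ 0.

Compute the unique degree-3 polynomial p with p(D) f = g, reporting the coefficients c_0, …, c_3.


p(D) = -4·I − 3·D − 2·D^2 + (1/2)·D^3, i.e. c_0 = -4, c_1 = -3, c_2 = -2, c_3 = 1/2

D^0 f = -2x^3 + (1/2)x + 5
D^1 f = -6x^2 + 1/2
D^2 f = -12x
D^3 f = -12
matching coefficients of g against c_0 f + c_1 Df + … from the top degree down determines the c_i
solution: c_0 = -4, c_1 = -3, c_2 = -2, c_3 = 1/2


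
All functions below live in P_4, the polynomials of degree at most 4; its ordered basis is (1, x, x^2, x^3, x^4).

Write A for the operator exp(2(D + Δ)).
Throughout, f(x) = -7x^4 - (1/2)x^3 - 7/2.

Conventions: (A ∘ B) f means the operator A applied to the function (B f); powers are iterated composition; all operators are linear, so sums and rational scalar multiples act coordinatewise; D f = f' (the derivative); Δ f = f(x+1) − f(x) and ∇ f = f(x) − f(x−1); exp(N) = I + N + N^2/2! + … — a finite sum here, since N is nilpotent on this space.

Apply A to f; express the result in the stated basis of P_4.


the image equals g(x) = -7x^4 - (225/2)x^3 - 762x^2 - 2547x - 7013/2

order-1 term: -112x^3 - 90x^2 - 59x - 15
order-2 term: -672x^2 - 696x - 320
order-3 term: -1792x - 1376
order-4 term: -1792
the series for exp(2(D + Δ)) f terminates at order 4
exp(2(D + Δ)) f = -7x^4 - (225/2)x^3 - 762x^2 - 2547x - 7013/2


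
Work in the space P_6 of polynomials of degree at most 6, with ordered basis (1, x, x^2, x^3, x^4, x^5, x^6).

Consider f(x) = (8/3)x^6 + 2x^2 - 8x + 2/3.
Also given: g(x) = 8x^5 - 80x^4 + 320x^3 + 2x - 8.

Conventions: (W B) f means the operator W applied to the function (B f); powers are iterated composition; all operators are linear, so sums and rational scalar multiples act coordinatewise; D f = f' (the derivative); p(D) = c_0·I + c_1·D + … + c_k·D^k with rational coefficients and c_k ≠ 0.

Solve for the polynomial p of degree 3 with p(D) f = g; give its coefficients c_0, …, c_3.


D^0 f = (8/3)x^6 + 2x^2 - 8x + 2/3
D^1 f = 16x^5 + 4x - 8
D^2 f = 80x^4 + 4
D^3 f = 320x^3
matching coefficients of g against c_0 f + c_1 Df + … from the top degree down determines the c_i
solution: c_0 = 0, c_1 = 1/2, c_2 = -1, c_3 = 1

c_0 = 0, c_1 = 1/2, c_2 = -1, c_3 = 1


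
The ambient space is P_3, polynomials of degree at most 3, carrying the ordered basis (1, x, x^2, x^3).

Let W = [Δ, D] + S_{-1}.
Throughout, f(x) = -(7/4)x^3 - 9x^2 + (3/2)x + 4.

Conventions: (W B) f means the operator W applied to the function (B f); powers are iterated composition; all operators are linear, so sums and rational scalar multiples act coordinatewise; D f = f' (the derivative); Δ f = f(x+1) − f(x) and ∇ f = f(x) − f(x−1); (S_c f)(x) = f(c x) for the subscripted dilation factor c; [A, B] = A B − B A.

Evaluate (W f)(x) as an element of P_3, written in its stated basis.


the result is g(x) = (7/4)x^3 - 9x^2 - (3/2)x + 4

D f = -(21/4)x^2 - 18x + 3/2
Δ D f = -(21/2)x - 93/4
Δ f = -(21/4)x^2 - (93/4)x - 37/4
D Δ f = -(21/2)x - 93/4
[Δ, D] f = 0
S_{-1} f = (7/4)x^3 - 9x^2 - (3/2)x + 4
([Δ, D] + S_{-1}) f = (7/4)x^3 - 9x^2 - (3/2)x + 4


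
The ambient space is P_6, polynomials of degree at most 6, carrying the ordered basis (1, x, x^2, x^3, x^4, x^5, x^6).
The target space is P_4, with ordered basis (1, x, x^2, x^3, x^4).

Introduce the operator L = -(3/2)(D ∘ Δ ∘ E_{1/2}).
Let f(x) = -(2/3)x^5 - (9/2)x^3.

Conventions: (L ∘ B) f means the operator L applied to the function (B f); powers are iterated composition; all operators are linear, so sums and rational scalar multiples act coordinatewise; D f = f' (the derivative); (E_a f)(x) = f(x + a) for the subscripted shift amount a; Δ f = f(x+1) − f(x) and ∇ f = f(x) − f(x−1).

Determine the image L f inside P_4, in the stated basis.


g(x) = 20x^3 + 60x^2 + (211/2)x + 131/2

E_{1/2} f = -(2/3)x^5 - (5/3)x^4 - (37/6)x^3 - (91/12)x^2 - (43/12)x - 7/12
Δ E_{1/2} f = -(10/3)x^4 - (40/3)x^3 - (211/6)x^2 - (131/3)x - 59/3
D Δ E_{1/2} f = -(40/3)x^3 - 40x^2 - (211/3)x - 131/3
(-(3/2)(D ∘ Δ ∘ E_{1/2})) f = 20x^3 + 60x^2 + (211/2)x + 131/2


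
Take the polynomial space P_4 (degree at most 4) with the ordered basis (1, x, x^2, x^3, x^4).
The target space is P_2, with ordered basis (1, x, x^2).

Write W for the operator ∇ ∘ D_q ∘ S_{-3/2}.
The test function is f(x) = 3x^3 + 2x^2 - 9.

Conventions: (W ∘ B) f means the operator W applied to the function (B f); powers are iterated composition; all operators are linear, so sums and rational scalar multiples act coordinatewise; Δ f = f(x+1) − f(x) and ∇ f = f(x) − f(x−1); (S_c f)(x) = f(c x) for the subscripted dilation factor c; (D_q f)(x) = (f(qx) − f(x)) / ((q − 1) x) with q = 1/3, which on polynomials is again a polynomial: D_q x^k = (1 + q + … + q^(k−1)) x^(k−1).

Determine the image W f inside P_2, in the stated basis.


the result is g(x) = -(117/4)x + 165/8

S_{-3/2} f = -(81/8)x^3 + (9/2)x^2 - 9
D_q S_{-3/2} f = -(117/8)x^2 + 6x
∇ D_q S_{-3/2} f = -(117/4)x + 165/8


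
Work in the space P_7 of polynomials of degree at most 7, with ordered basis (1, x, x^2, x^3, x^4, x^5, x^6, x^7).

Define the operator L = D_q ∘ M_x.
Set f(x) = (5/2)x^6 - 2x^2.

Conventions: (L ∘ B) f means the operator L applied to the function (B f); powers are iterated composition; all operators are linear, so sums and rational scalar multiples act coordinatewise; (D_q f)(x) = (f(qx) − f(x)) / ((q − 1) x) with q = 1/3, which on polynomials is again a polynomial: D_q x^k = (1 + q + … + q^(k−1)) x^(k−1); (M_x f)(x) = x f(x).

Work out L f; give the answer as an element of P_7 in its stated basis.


the result is g(x) = (5465/1458)x^6 - (26/9)x^2

M_x f = (5/2)x^7 - 2x^3
D_q M_x f = (5465/1458)x^6 - (26/9)x^2


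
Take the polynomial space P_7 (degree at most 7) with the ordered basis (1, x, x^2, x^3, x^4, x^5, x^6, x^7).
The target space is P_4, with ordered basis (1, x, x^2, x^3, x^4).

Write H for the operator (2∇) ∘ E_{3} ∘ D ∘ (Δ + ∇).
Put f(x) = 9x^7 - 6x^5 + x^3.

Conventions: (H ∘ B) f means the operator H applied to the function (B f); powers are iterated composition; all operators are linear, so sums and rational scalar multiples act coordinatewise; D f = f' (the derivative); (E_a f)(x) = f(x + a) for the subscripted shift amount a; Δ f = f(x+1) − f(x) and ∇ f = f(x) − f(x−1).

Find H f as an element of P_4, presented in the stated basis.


g(x) = 7560x^4 + 75600x^3 + 300960x^2 + 559800x + 406728

Δ f = 63x^6 + 189x^5 + 285x^4 + 255x^3 + 132x^2 + 36x + 4
∇ f = 63x^6 - 189x^5 + 285x^4 - 255x^3 + 132x^2 - 36x + 4
(Δ + ∇) f = 126x^6 + 570x^4 + 264x^2 + 8
D (Δ + ∇) f = 756x^5 + 2280x^3 + 528x
E_{3} D (Δ + ∇) f = 756x^5 + 11340x^4 + 70320x^3 + 224640x^2 + 368268x + 246852
∇ (E_{3} ∘ D ∘ (Δ + ∇)) f = 3780x^4 + 37800x^3 + 150480x^2 + 279900x + 203364
(2∇) (E_{3} ∘ D ∘ (Δ + ∇)) f = 7560x^4 + 75600x^3 + 300960x^2 + 559800x + 406728


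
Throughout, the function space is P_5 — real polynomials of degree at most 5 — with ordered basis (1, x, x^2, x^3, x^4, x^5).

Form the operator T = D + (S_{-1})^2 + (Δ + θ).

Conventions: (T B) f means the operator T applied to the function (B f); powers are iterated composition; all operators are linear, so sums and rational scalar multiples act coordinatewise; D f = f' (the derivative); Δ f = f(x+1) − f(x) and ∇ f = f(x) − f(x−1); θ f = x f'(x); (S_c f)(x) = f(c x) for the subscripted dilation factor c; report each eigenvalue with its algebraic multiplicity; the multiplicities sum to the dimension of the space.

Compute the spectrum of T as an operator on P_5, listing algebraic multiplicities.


image of 1: 1
image of x: 2x + 2
image of x^2: 3x^2 + 4x + 1
image of x^3: 4x^3 + 6x^2 + 3x + 1
image of x^4: 5x^4 + 8x^3 + 6x^2 + 4x + 1
image of x^5: 6x^5 + 10x^4 + 10x^3 + 10x^2 + 5x + 1
the matrix is upper triangular; its diagonal is (1, 2, 3, 4, 5, 6)
for a triangular matrix the eigenvalues are the diagonal entries, with algebraic multiplicity their repetition count

λ = 1 (multiplicity 1), λ = 2 (multiplicity 1), λ = 3 (multiplicity 1), λ = 4 (multiplicity 1), λ = 5 (multiplicity 1), λ = 6 (multiplicity 1)


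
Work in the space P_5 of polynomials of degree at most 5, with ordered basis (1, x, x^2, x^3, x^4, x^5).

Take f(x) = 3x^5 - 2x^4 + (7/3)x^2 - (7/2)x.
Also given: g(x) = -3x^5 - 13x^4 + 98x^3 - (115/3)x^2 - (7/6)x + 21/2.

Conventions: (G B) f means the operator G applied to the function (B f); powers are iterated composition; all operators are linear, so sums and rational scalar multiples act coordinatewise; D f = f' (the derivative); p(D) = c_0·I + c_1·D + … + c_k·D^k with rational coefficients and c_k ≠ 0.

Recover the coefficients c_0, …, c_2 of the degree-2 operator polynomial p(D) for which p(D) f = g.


D^0 f = 3x^5 - 2x^4 + (7/3)x^2 - (7/2)x
D^1 f = 15x^4 - 8x^3 + (14/3)x - 7/2
D^2 f = 60x^3 - 24x^2 + 14/3
matching coefficients of g against c_0 f + c_1 Df + … from the top degree down determines the c_i
solution: c_0 = -1, c_1 = -1, c_2 = 3/2

p(D) = -I − D + (3/2)·D^2, i.e. c_0 = -1, c_1 = -1, c_2 = 3/2


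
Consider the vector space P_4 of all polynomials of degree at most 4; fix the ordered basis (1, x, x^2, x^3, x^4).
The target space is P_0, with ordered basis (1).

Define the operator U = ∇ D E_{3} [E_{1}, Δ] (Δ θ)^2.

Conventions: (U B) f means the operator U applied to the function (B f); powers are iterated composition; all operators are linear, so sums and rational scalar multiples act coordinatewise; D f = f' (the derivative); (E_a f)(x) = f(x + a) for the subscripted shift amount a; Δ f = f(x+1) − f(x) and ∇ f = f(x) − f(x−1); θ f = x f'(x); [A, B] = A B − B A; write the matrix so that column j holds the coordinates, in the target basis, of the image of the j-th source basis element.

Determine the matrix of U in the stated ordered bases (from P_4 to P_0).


the matrix is [[0, 0, 0, 0, 0]] (rows listed top to bottom)

image of 1: 0
image of x: 0
image of x^2: 0
image of x^3: 0
image of x^4: 0
each image's coordinates form column j of the matrix


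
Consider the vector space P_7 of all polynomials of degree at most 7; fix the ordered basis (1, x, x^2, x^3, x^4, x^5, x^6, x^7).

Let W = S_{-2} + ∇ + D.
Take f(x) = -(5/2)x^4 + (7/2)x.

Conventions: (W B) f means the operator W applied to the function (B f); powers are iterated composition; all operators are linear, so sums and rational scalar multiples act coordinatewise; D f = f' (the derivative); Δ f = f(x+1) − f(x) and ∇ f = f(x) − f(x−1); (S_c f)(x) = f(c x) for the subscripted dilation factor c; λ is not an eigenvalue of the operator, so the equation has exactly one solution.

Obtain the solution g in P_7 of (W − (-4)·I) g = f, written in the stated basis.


write g with unknown coordinates in the stated basis and equate coefficients in (W − (-4)·I) g = f
solving from the highest basis element down gives g = -(1/8)x^4 - (1/4)x^3 + (3/32)x^2 + (23/16)x - 17/32
check: W g = -2x^4 + x^3 - (3/8)x^2 - (9/4)x + 17/8
so W g − (-4)·g = -(5/2)x^4 + (7/2)x = f ✓

the image equals g(x) = -(1/8)x^4 - (1/4)x^3 + (3/32)x^2 + (23/16)x - 17/32


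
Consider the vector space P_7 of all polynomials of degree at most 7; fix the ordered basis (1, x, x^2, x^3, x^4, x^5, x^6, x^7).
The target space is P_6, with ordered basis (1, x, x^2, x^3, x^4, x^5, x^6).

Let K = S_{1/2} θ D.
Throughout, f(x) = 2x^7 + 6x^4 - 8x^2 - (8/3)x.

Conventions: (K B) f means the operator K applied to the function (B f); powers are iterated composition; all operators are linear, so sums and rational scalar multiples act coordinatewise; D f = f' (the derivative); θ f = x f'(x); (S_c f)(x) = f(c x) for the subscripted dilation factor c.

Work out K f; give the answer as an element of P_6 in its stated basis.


g(x) = (21/16)x^6 + 9x^3 - 8x

D f = 14x^6 + 24x^3 - 16x - 8/3
θ D f = 84x^6 + 72x^3 - 16x
S_{1/2} θ D f = (21/16)x^6 + 9x^3 - 8x


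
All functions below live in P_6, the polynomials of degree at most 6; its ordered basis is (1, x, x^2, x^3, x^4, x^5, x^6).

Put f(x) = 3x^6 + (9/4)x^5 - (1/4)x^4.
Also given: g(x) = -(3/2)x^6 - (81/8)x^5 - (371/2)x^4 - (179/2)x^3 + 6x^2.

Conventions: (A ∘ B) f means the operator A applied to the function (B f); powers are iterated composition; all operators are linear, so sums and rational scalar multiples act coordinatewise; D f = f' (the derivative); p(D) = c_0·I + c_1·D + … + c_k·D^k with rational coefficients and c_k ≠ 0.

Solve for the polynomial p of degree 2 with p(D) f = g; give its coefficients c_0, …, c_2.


D^0 f = 3x^6 + (9/4)x^5 - (1/4)x^4
D^1 f = 18x^5 + (45/4)x^4 - x^3
D^2 f = 90x^4 + 45x^3 - 3x^2
matching coefficients of g against c_0 f + c_1 Df + … from the top degree down determines the c_i
solution: c_0 = -1/2, c_1 = -1/2, c_2 = -2

c_0 = -1/2, c_1 = -1/2, c_2 = -2
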